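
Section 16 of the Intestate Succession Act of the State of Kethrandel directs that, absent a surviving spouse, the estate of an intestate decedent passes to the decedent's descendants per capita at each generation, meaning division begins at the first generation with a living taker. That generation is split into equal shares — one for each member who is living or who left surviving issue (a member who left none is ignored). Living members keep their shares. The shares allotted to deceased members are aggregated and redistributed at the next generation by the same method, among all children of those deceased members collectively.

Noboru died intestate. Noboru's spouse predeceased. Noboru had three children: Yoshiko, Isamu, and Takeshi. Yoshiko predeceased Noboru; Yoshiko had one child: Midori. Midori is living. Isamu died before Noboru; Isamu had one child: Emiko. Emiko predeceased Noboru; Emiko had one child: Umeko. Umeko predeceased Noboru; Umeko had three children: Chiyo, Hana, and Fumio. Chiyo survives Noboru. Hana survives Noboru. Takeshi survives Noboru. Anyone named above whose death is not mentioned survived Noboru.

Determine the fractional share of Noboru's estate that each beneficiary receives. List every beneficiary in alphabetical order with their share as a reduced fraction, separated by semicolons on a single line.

Chiyo 1/9; Fumio 1/9; Hana 1/9; Midori 1/3; Takeshi 1/3

There is no surviving spouse, so the entire estate passes to Noboru's descendants per capita at each generation.
At generation 1 (Yoshiko, Isamu, Takeshi) there are 3 shares of (1)/3 = 1/3 each.
Living: Takeshi — each takes 1/3.
Deceased: Yoshiko and Isamu. Their combined 2/3 is pooled and carried to generation 2.
At generation 2 (Midori, Emiko) there are 2 shares of (2/3)/2 = 1/3 each.
Living: Midori — each takes 1/3.
Deceased: Emiko. That 1/3 share is carried to generation 3.
At generation 3 (Umeko) there are 1 shares of (1/3)/1 = 1/3 each.
Deceased: Umeko. That 1/3 share is carried to generation 4.
At generation 4 (Chiyo, Hana, Fumio) there are 3 shares of (1/3)/3 = 1/9 each.
Living: Chiyo, Hana, and Fumio — each takes 1/9.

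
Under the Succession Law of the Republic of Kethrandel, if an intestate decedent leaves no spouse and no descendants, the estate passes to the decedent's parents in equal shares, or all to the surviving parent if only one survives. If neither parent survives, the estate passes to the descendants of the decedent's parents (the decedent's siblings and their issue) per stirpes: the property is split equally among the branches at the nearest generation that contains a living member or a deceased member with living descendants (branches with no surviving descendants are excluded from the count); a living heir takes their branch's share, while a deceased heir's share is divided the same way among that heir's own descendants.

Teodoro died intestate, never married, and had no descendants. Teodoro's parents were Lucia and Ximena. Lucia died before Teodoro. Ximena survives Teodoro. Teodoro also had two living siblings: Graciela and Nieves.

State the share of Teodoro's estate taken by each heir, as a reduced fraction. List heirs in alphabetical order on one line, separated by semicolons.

Only one parent, Ximena, survives, so Ximena takes the entire estate. The siblings take nothing because a surviving parent has priority.

Ximena 1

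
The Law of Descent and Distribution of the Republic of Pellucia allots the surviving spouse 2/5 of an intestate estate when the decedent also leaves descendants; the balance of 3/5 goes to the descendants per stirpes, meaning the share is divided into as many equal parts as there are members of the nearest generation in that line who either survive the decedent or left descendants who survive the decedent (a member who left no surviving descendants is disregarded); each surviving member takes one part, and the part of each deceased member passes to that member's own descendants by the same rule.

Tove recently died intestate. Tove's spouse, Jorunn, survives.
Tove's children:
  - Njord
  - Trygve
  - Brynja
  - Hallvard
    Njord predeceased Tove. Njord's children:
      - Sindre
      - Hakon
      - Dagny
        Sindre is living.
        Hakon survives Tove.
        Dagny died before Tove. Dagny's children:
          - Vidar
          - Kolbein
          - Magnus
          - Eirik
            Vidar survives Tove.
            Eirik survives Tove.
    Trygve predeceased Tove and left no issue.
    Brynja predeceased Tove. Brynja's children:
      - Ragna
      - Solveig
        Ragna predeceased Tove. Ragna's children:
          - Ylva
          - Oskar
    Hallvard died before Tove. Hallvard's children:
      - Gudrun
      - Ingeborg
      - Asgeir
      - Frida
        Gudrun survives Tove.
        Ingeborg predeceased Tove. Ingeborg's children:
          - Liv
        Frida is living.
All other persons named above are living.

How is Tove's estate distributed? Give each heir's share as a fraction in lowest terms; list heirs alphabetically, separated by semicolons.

Jorunn, as surviving spouse, takes 2/5.
The remaining 3/5 passes to Tove's descendants per stirpes.
Trygve left no surviving issue, so that branch lapses and is disregarded.
The 3/5 is divided into 3 equal shares of 1/5 among Njord, Brynja, Hallvard.
Njord predeceased; the 1/5 allotted to Njord's branch passes to Njord's issue by representation.
The 1/5 is divided into 3 equal shares of 1/15 among Sindre, Hakon, Dagny.
Sindre is living and takes 1/15.
Hakon is living and takes 1/15.
Dagny predeceased; the 1/15 allotted to Dagny's branch passes to Dagny's issue by representation.
The 1/15 is divided into 4 equal shares of 1/60 among Vidar, Kolbein, Magnus, Eirik.
Vidar is living and takes 1/60.
Kolbein is living and takes 1/60.
Magnus is living and takes 1/60.
Eirik is living and takes 1/60.
Brynja predeceased; the 1/5 allotted to Brynja's branch passes to Brynja's issue by representation.
The 1/5 is divided into 2 equal shares of 1/10 among Ragna, Solveig.
Ragna predeceased; the 1/10 allotted to Ragna's branch passes to Ragna's issue by representation.
The 1/10 is divided into 2 equal shares of 1/20 among Ylva, Oskar.
Ylva is living and takes 1/20.
Oskar is living and takes 1/20.
Solveig is living and takes 1/10.
Hallvard predeceased; the 1/5 allotted to Hallvard's branch passes to Hallvard's issue by representation.
The 1/5 is divided into 4 equal shares of 1/20 among Gudrun, Ingeborg, Asgeir, Frida.
Gudrun is living and takes 1/20.
Ingeborg predeceased; the 1/20 allotted to Ingeborg's branch passes to Ingeborg's issue by representation.
Liv is the sole taker at this level and receives the full 1/20.
Asgeir is living and takes 1/20.
Frida is living and takes 1/20.

Asgeir 1/20; Eirik 1/60; Frida 1/20; Gudrun 1/20; Hakon 1/15; Jorunn 2/5; Kolbein 1/60; Liv 1/20; Magnus 1/60; Oskar 1/20; Sindre 1/15; Solveig 1/10; Vidar 1/60; Ylva 1/20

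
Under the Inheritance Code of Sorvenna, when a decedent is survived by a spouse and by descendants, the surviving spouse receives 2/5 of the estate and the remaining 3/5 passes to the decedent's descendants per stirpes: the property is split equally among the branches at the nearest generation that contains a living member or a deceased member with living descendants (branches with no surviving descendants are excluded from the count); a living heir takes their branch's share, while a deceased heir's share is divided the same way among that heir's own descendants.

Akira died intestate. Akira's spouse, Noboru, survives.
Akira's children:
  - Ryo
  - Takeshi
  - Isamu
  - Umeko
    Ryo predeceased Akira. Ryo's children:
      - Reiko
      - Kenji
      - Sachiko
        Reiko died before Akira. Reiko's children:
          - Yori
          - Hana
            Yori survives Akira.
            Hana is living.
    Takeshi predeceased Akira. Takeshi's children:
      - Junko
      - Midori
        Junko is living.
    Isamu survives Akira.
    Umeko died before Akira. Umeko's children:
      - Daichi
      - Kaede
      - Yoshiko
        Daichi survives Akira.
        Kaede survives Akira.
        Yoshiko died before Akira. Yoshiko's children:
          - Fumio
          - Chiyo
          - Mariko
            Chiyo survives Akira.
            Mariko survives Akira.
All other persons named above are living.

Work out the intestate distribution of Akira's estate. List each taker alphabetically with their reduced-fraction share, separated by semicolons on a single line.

Noboru, as surviving spouse, takes 2/5.
The remaining 3/5 passes to Akira's descendants per stirpes.
The 3/5 is divided into 4 equal shares of 3/20 among Ryo, Takeshi, Isamu, Umeko.
Ryo predeceased; the 3/20 allotted to Ryo's branch passes to Ryo's issue by representation.
The 3/20 is divided into 3 equal shares of 1/20 among Reiko, Kenji, Sachiko.
Reiko predeceased; the 1/20 allotted to Reiko's branch passes to Reiko's issue by representation.
The 1/20 is divided into 2 equal shares of 1/40 among Yori, Hana.
Yori is living and takes 1/40.
Hana is living and takes 1/40.
Kenji is living and takes 1/20.
Sachiko is living and takes 1/20.
Takeshi predeceased; the 3/20 allotted to Takeshi's branch passes to Takeshi's issue by representation.
The 3/20 is divided into 2 equal shares of 3/40 among Junko, Midori.
Junko is living and takes 3/40.
Midori is living and takes 3/40.
Isamu is living and takes 3/20.
Umeko predeceased; the 3/20 allotted to Umeko's branch passes to Umeko's issue by representation.
The 3/20 is divided into 3 equal shares of 1/20 among Daichi, Kaede, Yoshiko.
Daichi is living and takes 1/20.
Kaede is living and takes 1/20.
Yoshiko predeceased; the 1/20 allotted to Yoshiko's branch passes to Yoshiko's issue by representation.
The 1/20 is divided into 3 equal shares of 1/60 among Fumio, Chiyo, Mariko.
Fumio is living and takes 1/60.
Chiyo is living and takes 1/60.
Mariko is living and takes 1/60.

Chiyo 1/60; Daichi 1/20; Fumio 1/60; Hana 1/40; Isamu 3/20; Junko 3/40; Kaede 1/20; Kenji 1/20; Mariko 1/60; Midori 3/40; Noboru 2/5; Sachiko 1/20; Yori 1/40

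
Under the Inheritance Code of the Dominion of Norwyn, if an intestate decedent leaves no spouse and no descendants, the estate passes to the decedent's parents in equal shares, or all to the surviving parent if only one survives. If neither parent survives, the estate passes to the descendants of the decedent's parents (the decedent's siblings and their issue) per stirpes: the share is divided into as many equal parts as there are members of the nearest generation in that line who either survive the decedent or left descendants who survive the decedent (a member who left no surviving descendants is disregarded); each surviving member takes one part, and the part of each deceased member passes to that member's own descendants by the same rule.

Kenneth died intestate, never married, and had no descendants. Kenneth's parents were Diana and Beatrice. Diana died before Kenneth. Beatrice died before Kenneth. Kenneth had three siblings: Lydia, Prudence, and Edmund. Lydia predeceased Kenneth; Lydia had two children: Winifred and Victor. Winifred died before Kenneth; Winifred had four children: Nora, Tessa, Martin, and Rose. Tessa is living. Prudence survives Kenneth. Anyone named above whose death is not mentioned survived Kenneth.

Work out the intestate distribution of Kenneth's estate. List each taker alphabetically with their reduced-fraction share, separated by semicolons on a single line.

Edmund 1/3; Martin 1/24; Nora 1/24; Prudence 1/3; Rose 1/24; Tessa 1/24; Victor 1/6

Neither parent survives and there are no descendants, so the estate passes to Kenneth's siblings and their issue per stirpes.
The estate is divided into 3 equal shares of 1/3 among Lydia, Prudence, Edmund.
Lydia predeceased; the 1/3 allotted to Lydia's branch passes to Lydia's issue by representation.
The 1/3 is divided into 2 equal shares of 1/6 among Winifred, Victor.
Winifred predeceased; the 1/6 allotted to Winifred's branch passes to Winifred's issue by representation.
The 1/6 is divided into 4 equal shares of 1/24 among Nora, Tessa, Martin, Rose.
Nora is living and takes 1/24.
Tessa is living and takes 1/24.
Martin is living and takes 1/24.
Rose is living and takes 1/24.
Victor is living and takes 1/6.
Prudence is living and takes 1/3.
Edmund is living and takes 1/3.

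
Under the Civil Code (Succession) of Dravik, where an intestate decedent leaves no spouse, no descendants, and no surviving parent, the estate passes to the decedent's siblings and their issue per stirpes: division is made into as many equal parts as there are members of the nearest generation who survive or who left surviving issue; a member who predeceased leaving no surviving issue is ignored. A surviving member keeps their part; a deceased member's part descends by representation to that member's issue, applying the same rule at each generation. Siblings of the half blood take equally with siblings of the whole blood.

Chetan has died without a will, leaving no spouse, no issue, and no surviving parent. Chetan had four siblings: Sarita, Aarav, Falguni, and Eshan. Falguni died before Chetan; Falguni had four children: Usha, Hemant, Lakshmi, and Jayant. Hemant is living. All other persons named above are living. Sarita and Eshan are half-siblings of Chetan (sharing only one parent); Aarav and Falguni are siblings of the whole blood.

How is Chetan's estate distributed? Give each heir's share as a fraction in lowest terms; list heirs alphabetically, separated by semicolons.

Aarav 1/4; Eshan 1/4; Hemant 1/16; Jayant 1/16; Lakshmi 1/16; Sarita 1/4; Usha 1/16

No spouse, descendants, or parent survives, so the estate passes to Chetan's siblings per stirpes.
Half-blood and whole-blood siblings take equally under the stated rule.
The estate is divided into 4 equal shares of 1/4 among Sarita, Aarav, Falguni, Eshan.
Sarita is living and takes 1/4.
Aarav is living and takes 1/4.
Falguni predeceased; the 1/4 allotted to Falguni's branch passes to Falguni's issue by representation.
The 1/4 is divided into 4 equal shares of 1/16 among Usha, Hemant, Lakshmi, Jayant.
Usha is living and takes 1/16.
Hemant is living and takes 1/16.
Lakshmi is living and takes 1/16.
Jayant is living and takes 1/16.
Eshan is living and takes 1/4.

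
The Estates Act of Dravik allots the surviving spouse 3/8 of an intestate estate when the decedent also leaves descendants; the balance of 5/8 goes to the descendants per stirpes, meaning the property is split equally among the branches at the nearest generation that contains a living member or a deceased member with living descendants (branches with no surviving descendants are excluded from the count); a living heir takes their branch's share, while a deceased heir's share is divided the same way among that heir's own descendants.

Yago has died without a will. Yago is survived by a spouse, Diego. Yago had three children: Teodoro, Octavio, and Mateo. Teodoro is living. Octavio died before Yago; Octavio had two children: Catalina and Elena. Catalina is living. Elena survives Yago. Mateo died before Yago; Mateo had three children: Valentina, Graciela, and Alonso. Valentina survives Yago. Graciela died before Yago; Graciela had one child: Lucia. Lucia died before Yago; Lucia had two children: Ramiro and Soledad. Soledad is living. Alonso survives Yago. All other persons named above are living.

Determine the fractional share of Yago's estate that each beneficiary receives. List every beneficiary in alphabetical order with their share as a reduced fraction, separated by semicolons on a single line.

Alonso 5/72; Catalina 5/48; Diego 3/8; Elena 5/48; Ramiro 5/144; Soledad 5/144; Teodoro 5/24; Valentina 5/72

Diego, as surviving spouse, takes 3/8.
The remaining 5/8 passes to Yago's descendants per stirpes.
The 5/8 is divided into 3 equal shares of 5/24 among Teodoro, Octavio, Mateo.
Teodoro is living and takes 5/24.
Octavio predeceased; the 5/24 allotted to Octavio's branch passes to Octavio's issue by representation.
The 5/24 is divided into 2 equal shares of 5/48 among Catalina, Elena.
Catalina is living and takes 5/48.
Elena is living and takes 5/48.
Mateo predeceased; the 5/24 allotted to Mateo's branch passes to Mateo's issue by representation.
The 5/24 is divided into 3 equal shares of 5/72 among Valentina, Graciela, Alonso.
Valentina is living and takes 5/72.
Graciela predeceased; the 5/72 allotted to Graciela's branch passes to Graciela's issue by representation.
Lucia's line is the sole branch at this level, so the full 5/72 passes to Lucia's issue by representation.
The 5/72 is divided into 2 equal shares of 5/144 among Ramiro, Soledad.
Ramiro is living and takes 5/144.
Soledad is living and takes 5/144.
Alonso is living and takes 5/72.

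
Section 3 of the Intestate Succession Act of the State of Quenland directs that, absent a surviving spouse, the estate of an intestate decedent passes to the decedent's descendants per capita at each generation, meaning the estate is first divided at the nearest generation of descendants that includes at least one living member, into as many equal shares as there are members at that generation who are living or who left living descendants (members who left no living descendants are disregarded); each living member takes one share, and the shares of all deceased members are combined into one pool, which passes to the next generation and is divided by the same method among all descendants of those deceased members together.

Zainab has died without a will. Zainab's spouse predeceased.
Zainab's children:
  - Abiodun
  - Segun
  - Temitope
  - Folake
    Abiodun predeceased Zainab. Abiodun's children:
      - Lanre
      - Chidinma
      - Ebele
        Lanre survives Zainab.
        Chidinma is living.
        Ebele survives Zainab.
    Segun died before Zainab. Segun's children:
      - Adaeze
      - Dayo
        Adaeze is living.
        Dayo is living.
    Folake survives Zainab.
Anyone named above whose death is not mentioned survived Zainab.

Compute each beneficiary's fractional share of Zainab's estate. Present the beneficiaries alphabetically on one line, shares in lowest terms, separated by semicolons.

There is no surviving spouse, so the entire estate passes to Zainab's descendants per capita at each generation.
At generation 1 (Abiodun, Segun, Temitope, Folake) there are 4 shares of (1)/4 = 1/4 each.
Living: Temitope and Folake — each takes 1/4.
Deceased: Abiodun and Segun. Their combined 1/2 is pooled and carried to generation 2.
At generation 2 (Lanre, Chidinma, Ebele, Adaeze, Dayo) there are 5 shares of (1/2)/5 = 1/10 each.
Living: Lanre, Chidinma, Ebele, Adaeze, and Dayo — each takes 1/10.

Adaeze 1/10; Chidinma 1/10; Dayo 1/10; Ebele 1/10; Folake 1/4; Lanre 1/10; Temitope 1/4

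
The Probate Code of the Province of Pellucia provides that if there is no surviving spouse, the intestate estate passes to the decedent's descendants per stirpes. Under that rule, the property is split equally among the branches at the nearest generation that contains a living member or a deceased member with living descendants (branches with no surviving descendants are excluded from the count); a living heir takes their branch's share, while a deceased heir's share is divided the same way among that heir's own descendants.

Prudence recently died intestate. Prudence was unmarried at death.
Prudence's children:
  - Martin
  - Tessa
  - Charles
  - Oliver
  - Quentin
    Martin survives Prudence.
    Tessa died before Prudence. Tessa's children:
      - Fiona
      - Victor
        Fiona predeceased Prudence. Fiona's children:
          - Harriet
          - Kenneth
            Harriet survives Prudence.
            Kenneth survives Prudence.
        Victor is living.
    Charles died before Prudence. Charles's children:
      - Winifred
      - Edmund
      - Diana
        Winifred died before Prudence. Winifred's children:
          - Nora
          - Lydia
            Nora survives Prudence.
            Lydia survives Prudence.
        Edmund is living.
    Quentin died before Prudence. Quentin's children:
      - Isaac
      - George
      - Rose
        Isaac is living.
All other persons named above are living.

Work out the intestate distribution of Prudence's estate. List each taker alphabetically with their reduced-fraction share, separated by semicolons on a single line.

There is no surviving spouse, so the entire estate passes to Prudence's descendants per stirpes.
The estate is divided into 5 equal shares of 1/5 among Martin, Tessa, Charles, Oliver, Quentin.
Martin is living and takes 1/5.
Tessa predeceased; the 1/5 allotted to Tessa's branch passes to Tessa's issue by representation.
The 1/5 is divided into 2 equal shares of 1/10 among Fiona, Victor.
Fiona predeceased; the 1/10 allotted to Fiona's branch passes to Fiona's issue by representation.
The 1/10 is divided into 2 equal shares of 1/20 among Harriet, Kenneth.
Harriet is living and takes 1/20.
Kenneth is living and takes 1/20.
Victor is living and takes 1/10.
Charles predeceased; the 1/5 allotted to Charles's branch passes to Charles's issue by representation.
The 1/5 is divided into 3 equal shares of 1/15 among Winifred, Edmund, Diana.
Winifred predeceased; the 1/15 allotted to Winifred's branch passes to Winifred's issue by representation.
The 1/15 is divided into 2 equal shares of 1/30 among Nora, Lydia.
Nora is living and takes 1/30.
Lydia is living and takes 1/30.
Edmund is living and takes 1/15.
Diana is living and takes 1/15.
Oliver is living and takes 1/5.
Quentin predeceased; the 1/5 allotted to Quentin's branch passes to Quentin's issue by representation.
The 1/5 is divided into 3 equal shares of 1/15 among Isaac, George, Rose.
Isaac is living and takes 1/15.
George is living and takes 1/15.
Rose is living and takes 1/15.

Diana 1/15; Edmund 1/15; George 1/15; Harriet 1/20; Isaac 1/15; Kenneth 1/20; Lydia 1/30; Martin 1/5; Nora 1/30; Oliver 1/5; Rose 1/15; Victor 1/10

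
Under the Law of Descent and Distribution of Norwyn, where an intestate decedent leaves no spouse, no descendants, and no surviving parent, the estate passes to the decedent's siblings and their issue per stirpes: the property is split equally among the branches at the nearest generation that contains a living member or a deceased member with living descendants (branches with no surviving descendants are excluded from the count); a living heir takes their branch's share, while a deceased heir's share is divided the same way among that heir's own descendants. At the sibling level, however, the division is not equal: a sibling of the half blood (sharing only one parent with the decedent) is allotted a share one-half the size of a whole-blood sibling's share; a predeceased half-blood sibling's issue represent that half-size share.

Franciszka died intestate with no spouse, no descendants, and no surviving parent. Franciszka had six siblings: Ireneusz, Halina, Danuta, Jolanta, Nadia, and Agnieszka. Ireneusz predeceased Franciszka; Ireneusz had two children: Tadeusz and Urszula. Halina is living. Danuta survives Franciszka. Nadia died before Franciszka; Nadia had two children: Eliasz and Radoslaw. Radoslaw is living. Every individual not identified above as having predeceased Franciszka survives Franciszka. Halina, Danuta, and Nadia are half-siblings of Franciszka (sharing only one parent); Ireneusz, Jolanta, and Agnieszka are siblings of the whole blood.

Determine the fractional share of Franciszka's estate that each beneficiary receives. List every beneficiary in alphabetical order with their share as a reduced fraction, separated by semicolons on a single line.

Agnieszka 2/9; Danuta 1/9; Eliasz 1/18; Halina 1/9; Jolanta 2/9; Radoslaw 1/18; Tadeusz 1/9; Urszula 1/9

No spouse, descendants, or parent survives, so the estate passes to Franciszka's siblings per stirpes.
Half-blood siblings count for one-half the weight of whole-blood siblings at the initial division.
Dividing 1 in proportion to weights (total weight 9/2): Ireneusz (weight 1) → 2/9; Halina (weight 1/2) → 1/9; Danuta (weight 1/2) → 1/9; Jolanta (weight 1) → 2/9; Nadia (weight 1/2) → 1/9; Agnieszka (weight 1) → 2/9.
Ireneusz predeceased; the 2/9 allotted to Ireneusz's branch passes to Ireneusz's issue by representation.
The 2/9 is divided into 2 equal shares of 1/9 among Tadeusz, Urszula.
Tadeusz is living and takes 1/9.
Urszula is living and takes 1/9.
Halina is living and takes 1/9.
Danuta is living and takes 1/9.
Jolanta is living and takes 2/9.
Nadia predeceased; the 1/9 allotted to Nadia's branch passes to Nadia's issue by representation.
The 1/9 is divided into 2 equal shares of 1/18 among Eliasz, Radoslaw.
Eliasz is living and takes 1/18.
Radoslaw is living and takes 1/18.
Agnieszka is living and takes 2/9.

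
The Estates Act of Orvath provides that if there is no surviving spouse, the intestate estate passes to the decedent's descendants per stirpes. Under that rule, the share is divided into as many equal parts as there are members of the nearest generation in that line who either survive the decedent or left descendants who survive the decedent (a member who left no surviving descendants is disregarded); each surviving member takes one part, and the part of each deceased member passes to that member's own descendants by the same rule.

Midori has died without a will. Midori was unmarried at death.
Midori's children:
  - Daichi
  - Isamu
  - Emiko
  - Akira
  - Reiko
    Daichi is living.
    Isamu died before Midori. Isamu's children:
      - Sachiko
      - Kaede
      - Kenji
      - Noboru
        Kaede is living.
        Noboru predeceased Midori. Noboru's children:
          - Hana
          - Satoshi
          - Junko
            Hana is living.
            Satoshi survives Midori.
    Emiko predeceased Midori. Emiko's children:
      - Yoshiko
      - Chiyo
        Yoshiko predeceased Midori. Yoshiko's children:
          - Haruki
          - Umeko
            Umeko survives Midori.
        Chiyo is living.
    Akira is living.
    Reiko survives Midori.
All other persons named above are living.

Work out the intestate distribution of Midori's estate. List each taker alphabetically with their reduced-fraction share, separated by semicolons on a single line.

There is no surviving spouse, so the entire estate passes to Midori's descendants per stirpes.
The estate is divided into 5 equal shares of 1/5 among Daichi, Isamu, Emiko, Akira, Reiko.
Daichi is living and takes 1/5.
Isamu predeceased; the 1/5 allotted to Isamu's branch passes to Isamu's issue by representation.
The 1/5 is divided into 4 equal shares of 1/20 among Sachiko, Kaede, Kenji, Noboru.
Sachiko is living and takes 1/20.
Kaede is living and takes 1/20.
Kenji is living and takes 1/20.
Noboru predeceased; the 1/20 allotted to Noboru's branch passes to Noboru's issue by representation.
The 1/20 is divided into 3 equal shares of 1/60 among Hana, Satoshi, Junko.
Hana is living and takes 1/60.
Satoshi is living and takes 1/60.
Junko is living and takes 1/60.
Emiko predeceased; the 1/5 allotted to Emiko's branch passes to Emiko's issue by representation.
The 1/5 is divided into 2 equal shares of 1/10 among Yoshiko, Chiyo.
Yoshiko predeceased; the 1/10 allotted to Yoshiko's branch passes to Yoshiko's issue by representation.
The 1/10 is divided into 2 equal shares of 1/20 among Haruki, Umeko.
Haruki is living and takes 1/20.
Umeko is living and takes 1/20.
Chiyo is living and takes 1/10.
Akira is living and takes 1/5.
Reiko is living and takes 1/5.

Akira 1/5; Chiyo 1/10; Daichi 1/5; Hana 1/60; Haruki 1/20; Junko 1/60; Kaede 1/20; Kenji 1/20; Reiko 1/5; Sachiko 1/20; Satoshi 1/60; Umeko 1/20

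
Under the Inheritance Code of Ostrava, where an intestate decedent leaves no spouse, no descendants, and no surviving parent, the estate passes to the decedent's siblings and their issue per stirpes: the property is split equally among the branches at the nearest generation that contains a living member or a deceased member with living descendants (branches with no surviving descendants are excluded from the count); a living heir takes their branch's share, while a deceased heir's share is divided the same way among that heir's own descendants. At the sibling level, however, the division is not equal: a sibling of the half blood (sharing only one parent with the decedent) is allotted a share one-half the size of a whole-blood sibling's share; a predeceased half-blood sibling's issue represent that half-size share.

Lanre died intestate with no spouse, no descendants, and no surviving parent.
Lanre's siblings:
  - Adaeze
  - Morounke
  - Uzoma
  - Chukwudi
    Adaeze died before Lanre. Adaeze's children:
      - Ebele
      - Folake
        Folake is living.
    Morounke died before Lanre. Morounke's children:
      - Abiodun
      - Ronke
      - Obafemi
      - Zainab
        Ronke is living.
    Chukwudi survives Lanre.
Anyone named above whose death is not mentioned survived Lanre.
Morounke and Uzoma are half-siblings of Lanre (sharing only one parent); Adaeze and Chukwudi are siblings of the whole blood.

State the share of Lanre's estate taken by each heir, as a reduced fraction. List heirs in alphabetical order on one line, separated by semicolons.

Abiodun 1/24; Chukwudi 1/3; Ebele 1/6; Folake 1/6; Obafemi 1/24; Ronke 1/24; Uzoma 1/6; Zainab 1/24

No spouse, descendants, or parent survives, so the estate passes to Lanre's siblings per stirpes.
Half-blood siblings count for one-half the weight of whole-blood siblings at the initial division.
Dividing 1 in proportion to weights (total weight 3): Adaeze (weight 1) → 1/3; Morounke (weight 1/2) → 1/6; Uzoma (weight 1/2) → 1/6; Chukwudi (weight 1) → 1/3.
Adaeze predeceased; the 1/3 allotted to Adaeze's branch passes to Adaeze's issue by representation.
The 1/3 is divided into 2 equal shares of 1/6 among Ebele, Folake.
Ebele is living and takes 1/6.
Folake is living and takes 1/6.
Morounke predeceased; the 1/6 allotted to Morounke's branch passes to Morounke's issue by representation.
The 1/6 is divided into 4 equal shares of 1/24 among Abiodun, Ronke, Obafemi, Zainab.
Abiodun is living and takes 1/24.
Ronke is living and takes 1/24.
Obafemi is living and takes 1/24.
Zainab is living and takes 1/24.
Uzoma is living and takes 1/6.
Chukwudi is living and takes 1/3.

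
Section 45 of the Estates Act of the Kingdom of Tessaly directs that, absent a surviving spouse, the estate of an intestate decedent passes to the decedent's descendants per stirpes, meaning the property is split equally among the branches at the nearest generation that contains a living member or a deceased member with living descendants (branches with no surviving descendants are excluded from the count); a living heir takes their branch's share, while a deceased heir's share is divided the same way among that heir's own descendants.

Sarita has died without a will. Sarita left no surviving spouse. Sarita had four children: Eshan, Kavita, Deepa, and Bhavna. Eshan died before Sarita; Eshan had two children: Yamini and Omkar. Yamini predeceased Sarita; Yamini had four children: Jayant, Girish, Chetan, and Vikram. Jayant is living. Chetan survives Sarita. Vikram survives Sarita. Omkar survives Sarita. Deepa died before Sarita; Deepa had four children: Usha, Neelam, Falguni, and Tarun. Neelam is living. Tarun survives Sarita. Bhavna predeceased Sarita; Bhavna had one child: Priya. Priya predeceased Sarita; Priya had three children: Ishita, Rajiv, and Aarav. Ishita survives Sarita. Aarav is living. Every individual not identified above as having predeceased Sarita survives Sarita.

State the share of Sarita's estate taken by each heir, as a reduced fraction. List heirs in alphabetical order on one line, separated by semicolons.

Aarav 1/12; Chetan 1/32; Falguni 1/16; Girish 1/32; Ishita 1/12; Jayant 1/32; Kavita 1/4; Neelam 1/16; Omkar 1/8; Rajiv 1/12; Tarun 1/16; Usha 1/16; Vikram 1/32

There is no surviving spouse, so the entire estate passes to Sarita's descendants per stirpes.
The estate is divided into 4 equal shares of 1/4 among Eshan, Kavita, Deepa, Bhavna.
Eshan predeceased; the 1/4 allotted to Eshan's branch passes to Eshan's issue by representation.
The 1/4 is divided into 2 equal shares of 1/8 among Yamini, Omkar.
Yamini predeceased; the 1/8 allotted to Yamini's branch passes to Yamini's issue by representation.
The 1/8 is divided into 4 equal shares of 1/32 among Jayant, Girish, Chetan, Vikram.
Jayant is living and takes 1/32.
Girish is living and takes 1/32.
Chetan is living and takes 1/32.
Vikram is living and takes 1/32.
Omkar is living and takes 1/8.
Kavita is living and takes 1/4.
Deepa predeceased; the 1/4 allotted to Deepa's branch passes to Deepa's issue by representation.
The 1/4 is divided into 4 equal shares of 1/16 among Usha, Neelam, Falguni, Tarun.
Usha is living and takes 1/16.
Neelam is living and takes 1/16.
Falguni is living and takes 1/16.
Tarun is living and takes 1/16.
Bhavna predeceased; the 1/4 allotted to Bhavna's branch passes to Bhavna's issue by representation.
Priya's line is the sole branch at this level, so the full 1/4 passes to Priya's issue by representation.
The 1/4 is divided into 3 equal shares of 1/12 among Ishita, Rajiv, Aarav.
Ishita is living and takes 1/12.
Rajiv is living and takes 1/12.
Aarav is living and takes 1/12.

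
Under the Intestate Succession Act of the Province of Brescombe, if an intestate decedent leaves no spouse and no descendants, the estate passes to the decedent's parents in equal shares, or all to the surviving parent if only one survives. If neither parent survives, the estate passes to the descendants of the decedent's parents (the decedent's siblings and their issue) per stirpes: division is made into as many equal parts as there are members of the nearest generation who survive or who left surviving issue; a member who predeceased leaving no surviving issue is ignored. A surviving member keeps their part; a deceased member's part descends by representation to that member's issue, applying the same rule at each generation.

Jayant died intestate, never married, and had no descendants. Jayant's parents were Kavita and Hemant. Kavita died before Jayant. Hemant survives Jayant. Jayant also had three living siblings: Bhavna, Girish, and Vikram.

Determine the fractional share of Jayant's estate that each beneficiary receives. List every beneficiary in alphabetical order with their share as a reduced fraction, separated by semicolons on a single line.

Only one parent, Hemant, survives, so Hemant takes the entire estate. The siblings take nothing because a surviving parent has priority.

Hemant 1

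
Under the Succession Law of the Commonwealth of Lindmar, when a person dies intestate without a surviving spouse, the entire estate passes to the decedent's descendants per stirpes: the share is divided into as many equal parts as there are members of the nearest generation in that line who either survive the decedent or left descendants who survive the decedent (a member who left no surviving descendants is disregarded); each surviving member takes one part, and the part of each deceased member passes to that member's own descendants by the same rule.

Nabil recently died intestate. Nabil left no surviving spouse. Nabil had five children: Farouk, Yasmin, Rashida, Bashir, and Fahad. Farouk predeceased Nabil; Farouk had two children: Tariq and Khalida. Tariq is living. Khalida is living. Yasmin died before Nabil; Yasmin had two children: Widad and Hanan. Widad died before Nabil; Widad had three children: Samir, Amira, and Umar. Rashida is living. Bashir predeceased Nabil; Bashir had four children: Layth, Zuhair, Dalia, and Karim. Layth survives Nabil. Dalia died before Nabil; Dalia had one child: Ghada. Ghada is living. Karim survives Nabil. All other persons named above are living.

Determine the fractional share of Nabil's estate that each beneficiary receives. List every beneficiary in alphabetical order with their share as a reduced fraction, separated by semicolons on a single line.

There is no surviving spouse, so the entire estate passes to Nabil's descendants per stirpes.
The estate is divided into 5 equal shares of 1/5 among Farouk, Yasmin, Rashida, Bashir, Fahad.
Farouk predeceased; the 1/5 allotted to Farouk's branch passes to Farouk's issue by representation.
The 1/5 is divided into 2 equal shares of 1/10 among Tariq, Khalida.
Tariq is living and takes 1/10.
Khalida is living and takes 1/10.
Yasmin predeceased; the 1/5 allotted to Yasmin's branch passes to Yasmin's issue by representation.
The 1/5 is divided into 2 equal shares of 1/10 among Widad, Hanan.
Widad predeceased; the 1/10 allotted to Widad's branch passes to Widad's issue by representation.
The 1/10 is divided into 3 equal shares of 1/30 among Samir, Amira, Umar.
Samir is living and takes 1/30.
Amira is living and takes 1/30.
Umar is living and takes 1/30.
Hanan is living and takes 1/10.
Rashida is living and takes 1/5.
Bashir predeceased; the 1/5 allotted to Bashir's branch passes to Bashir's issue by representation.
The 1/5 is divided into 4 equal shares of 1/20 among Layth, Zuhair, Dalia, Karim.
Layth is living and takes 1/20.
Zuhair is living and takes 1/20.
Dalia predeceased; the 1/20 allotted to Dalia's branch passes to Dalia's issue by representation.
Ghada is the sole taker at this level and receives the full 1/20.
Karim is living and takes 1/20.
Fahad is living and takes 1/5.

Amira 1/30; Fahad 1/5; Ghada 1/20; Hanan 1/10; Karim 1/20; Khalida 1/10; Layth 1/20; Rashida 1/5; Samir 1/30; Tariq 1/10; Umar 1/30; Zuhair 1/20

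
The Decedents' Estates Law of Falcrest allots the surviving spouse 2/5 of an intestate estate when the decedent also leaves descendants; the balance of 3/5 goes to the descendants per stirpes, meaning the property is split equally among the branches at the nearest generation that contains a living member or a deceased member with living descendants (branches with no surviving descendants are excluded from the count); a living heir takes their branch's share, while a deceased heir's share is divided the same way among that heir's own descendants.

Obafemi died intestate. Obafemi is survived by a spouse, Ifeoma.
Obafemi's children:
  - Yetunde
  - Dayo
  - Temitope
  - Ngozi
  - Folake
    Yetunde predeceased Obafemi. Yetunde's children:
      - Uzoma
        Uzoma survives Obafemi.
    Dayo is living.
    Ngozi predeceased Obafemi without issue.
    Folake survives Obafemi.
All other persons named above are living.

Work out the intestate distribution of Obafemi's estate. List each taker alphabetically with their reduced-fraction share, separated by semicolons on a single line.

Ifeoma, as surviving spouse, takes 2/5.
The remaining 3/5 passes to Obafemi's descendants per stirpes.
Ngozi left no surviving issue, so that branch lapses and is disregarded.
The 3/5 is divided into 4 equal shares of 3/20 among Yetunde, Dayo, Temitope, Folake.
Yetunde predeceased; the 3/20 allotted to Yetunde's branch passes to Yetunde's issue by representation.
Uzoma is the sole taker at this level and receives the full 3/20.
Dayo is living and takes 3/20.
Temitope is living and takes 3/20.
Folake is living and takes 3/20.

Dayo 3/20; Folake 3/20; Ifeoma 2/5; Temitope 3/20; Uzoma 3/20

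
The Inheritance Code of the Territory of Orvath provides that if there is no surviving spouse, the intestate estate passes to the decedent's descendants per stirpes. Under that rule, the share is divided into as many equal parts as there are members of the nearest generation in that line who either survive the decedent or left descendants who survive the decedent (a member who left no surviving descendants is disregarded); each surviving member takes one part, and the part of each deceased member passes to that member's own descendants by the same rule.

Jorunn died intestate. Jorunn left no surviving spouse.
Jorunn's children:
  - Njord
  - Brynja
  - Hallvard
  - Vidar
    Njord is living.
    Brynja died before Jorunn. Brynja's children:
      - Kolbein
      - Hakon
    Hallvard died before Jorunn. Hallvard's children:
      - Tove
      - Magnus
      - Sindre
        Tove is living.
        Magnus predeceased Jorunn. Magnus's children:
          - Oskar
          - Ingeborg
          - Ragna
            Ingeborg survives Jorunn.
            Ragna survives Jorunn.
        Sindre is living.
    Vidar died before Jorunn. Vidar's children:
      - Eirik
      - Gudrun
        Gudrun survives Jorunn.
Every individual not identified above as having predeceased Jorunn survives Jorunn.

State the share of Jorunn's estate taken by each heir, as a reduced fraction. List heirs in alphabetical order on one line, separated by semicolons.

Eirik 1/8; Gudrun 1/8; Hakon 1/8; Ingeborg 1/36; Kolbein 1/8; Njord 1/4; Oskar 1/36; Ragna 1/36; Sindre 1/12; Tove 1/12

There is no surviving spouse, so the entire estate passes to Jorunn's descendants per stirpes.
The estate is divided into 4 equal shares of 1/4 among Njord, Brynja, Hallvard, Vidar.
Njord is living and takes 1/4.
Brynja predeceased; the 1/4 allotted to Brynja's branch passes to Brynja's issue by representation.
The 1/4 is divided into 2 equal shares of 1/8 among Kolbein, Hakon.
Kolbein is living and takes 1/8.
Hakon is living and takes 1/8.
Hallvard predeceased; the 1/4 allotted to Hallvard's branch passes to Hallvard's issue by representation.
The 1/4 is divided into 3 equal shares of 1/12 among Tove, Magnus, Sindre.
Tove is living and takes 1/12.
Magnus predeceased; the 1/12 allotted to Magnus's branch passes to Magnus's issue by representation.
The 1/12 is divided into 3 equal shares of 1/36 among Oskar, Ingeborg, Ragna.
Oskar is living and takes 1/36.
Ingeborg is living and takes 1/36.
Ragna is living and takes 1/36.
Sindre is living and takes 1/12.
Vidar predeceased; the 1/4 allotted to Vidar's branch passes to Vidar's issue by representation.
The 1/4 is divided into 2 equal shares of 1/8 among Eirik, Gudrun.
Eirik is living and takes 1/8.
Gudrun is living and takes 1/8.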